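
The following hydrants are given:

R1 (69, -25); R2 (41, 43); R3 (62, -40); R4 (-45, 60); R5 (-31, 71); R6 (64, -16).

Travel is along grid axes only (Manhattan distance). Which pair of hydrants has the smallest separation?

R1 and R6

Pairwise distances:
R1–R2: |-28| + |68| = 28 + 68 = 96
R1–R3: |-7| + |-15| = 7 + 15 = 22
R1–R4: |-114| + |85| = 114 + 85 = 199
R1–R5: |-100| + |96| = 100 + 96 = 196
R1–R6: |-5| + |9| = 5 + 9 = 14
R2–R3: |21| + |-83| = 21 + 83 = 104
R2–R4: |-86| + |17| = 86 + 17 = 103
R2–R5: |-72| + |28| = 72 + 28 = 100
R2–R6: |23| + |-59| = 23 + 59 = 82
R3–R4: |-107| + |100| = 107 + 100 = 207
R3–R5: |-93| + |111| = 93 + 111 = 204
R3–R6: |2| + |24| = 2 + 24 = 26
R4–R5: |14| + |11| = 14 + 11 = 25
R4–R6: |109| + |-76| = 109 + 76 = 185
R5–R6: |95| + |-87| = 95 + 87 = 182
Closest pair: R1–R6 at 14.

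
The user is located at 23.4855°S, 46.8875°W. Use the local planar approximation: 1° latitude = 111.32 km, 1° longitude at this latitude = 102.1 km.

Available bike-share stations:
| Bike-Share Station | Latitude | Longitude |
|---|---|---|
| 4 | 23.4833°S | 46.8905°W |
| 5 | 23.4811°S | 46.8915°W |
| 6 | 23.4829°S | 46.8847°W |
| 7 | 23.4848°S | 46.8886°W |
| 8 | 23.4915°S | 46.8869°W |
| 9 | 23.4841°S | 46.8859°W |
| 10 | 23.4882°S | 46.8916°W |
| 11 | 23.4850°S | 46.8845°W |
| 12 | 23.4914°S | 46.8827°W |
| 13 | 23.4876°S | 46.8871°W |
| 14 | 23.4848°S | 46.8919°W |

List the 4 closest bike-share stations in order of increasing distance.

7, 9, 13, 11

Distances from 23.4855°S, 46.8875°W:
4: √((0.0022·111.32)² + (-0.0030·102.1)²) = √(0.059978 + 0.093820) = 0.3922 km
5: √((0.0044·111.32)² + (-0.0040·102.1)²) = √(0.239912 + 0.166791) = 0.6377 km
6: √((0.0026·111.32)² + (0.0028·102.1)²) = √(0.083771 + 0.081727) = 0.4068 km
7: √((0.0007·111.32)² + (-0.0011·102.1)²) = √(0.006072 + 0.012614) = 0.1367 km
8: √((-0.0060·111.32)² + (0.0006·102.1)²) = √(0.446117 + 0.003753) = 0.6707 km
9: √((0.0014·111.32)² + (0.0016·102.1)²) = √(0.024289 + 0.026686) = 0.2258 km
10: √((-0.0027·111.32)² + (-0.0041·102.1)²) = √(0.090339 + 0.175234) = 0.5153 km
11: √((0.0005·111.32)² + (0.0030·102.1)²) = √(0.003098 + 0.093820) = 0.3113 km
12: √((-0.0059·111.32)² + (0.0048·102.1)²) = √(0.431370 + 0.240178) = 0.8195 km
13: √((-0.0021·111.32)² + (0.0004·102.1)²) = √(0.054649 + 0.001668) = 0.2373 km
14: √((0.0007·111.32)² + (-0.0044·102.1)²) = √(0.006072 + 0.201817) = 0.4559 km
Sorted: 7 (0.1367 km) < 9 (0.2258 km) < 13 (0.2373 km) < 11 (0.3113 km) < 4 (0.3922 km) < 6 (0.4068 km) < …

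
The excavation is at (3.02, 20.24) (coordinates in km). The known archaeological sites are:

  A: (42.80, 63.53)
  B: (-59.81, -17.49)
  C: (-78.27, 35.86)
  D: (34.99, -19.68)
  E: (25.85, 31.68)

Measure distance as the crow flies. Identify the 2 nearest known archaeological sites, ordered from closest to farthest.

E, D

Distances from (3.02, 20.24):
A: √((39.78)² + (43.29)²) = √(1582.4484 + 1874.0241) = 58.79 km
B: √((-62.83)² + (-37.73)²) = √(3947.6089 + 1423.5529) = 73.29 km
C: √((-81.29)² + (15.62)²) = √(6608.0641 + 243.9844) = 82.78 km
D: √((31.97)² + (-39.92)²) = √(1022.0809 + 1593.6064) = 51.14 km
E: √((22.83)² + (11.44)²) = √(521.2089 + 130.8736) = 25.54 km
Sorted: E (25.54 km) < D (51.14 km) < A (58.79 km) < B (73.29 km) < …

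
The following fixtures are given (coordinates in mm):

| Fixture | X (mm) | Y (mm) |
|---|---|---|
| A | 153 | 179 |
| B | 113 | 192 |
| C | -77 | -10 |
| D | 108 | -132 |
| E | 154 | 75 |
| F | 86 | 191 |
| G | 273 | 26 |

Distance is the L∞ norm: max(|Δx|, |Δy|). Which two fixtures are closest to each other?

Pairwise distances:
A–B: 40 mm
A–C: 230 mm
A–D: 311 mm
A–E: 104 mm
A–F: 67 mm
A–G: 153 mm
B–C: 202 mm
B–D: 324 mm
B–E: 117 mm
B–F: 27 mm
B–G: 166 mm
C–D: 185 mm
C–E: 231 mm
C–F: 201 mm
C–G: 350 mm
D–E: 207 mm
D–F: 323 mm
D–G: 165 mm
E–F: 116 mm
E–G: 119 mm
F–G: 187 mm
Closest pair: B–F at 27 mm.

B and F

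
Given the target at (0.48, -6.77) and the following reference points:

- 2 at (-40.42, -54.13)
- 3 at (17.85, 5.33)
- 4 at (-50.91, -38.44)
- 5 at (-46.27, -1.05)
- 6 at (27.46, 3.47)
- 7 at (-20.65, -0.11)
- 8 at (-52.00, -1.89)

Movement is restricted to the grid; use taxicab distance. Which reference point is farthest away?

2

Distances from (0.48, -6.77):
2: |-40.90| + |-47.36| = 40.90 + 47.36 = 88.26
3: |17.37| + |12.10| = 17.37 + 12.10 = 29.47
4: |-51.39| + |-31.67| = 51.39 + 31.67 = 83.06
5: |-46.75| + |5.72| = 46.75 + 5.72 = 52.47
6: |26.98| + |10.24| = 26.98 + 10.24 = 37.22
7: |-21.13| + |6.66| = 21.13 + 6.66 = 27.79
8: |-52.48| + |4.88| = 52.48 + 4.88 = 57.36
Maximum: 2 at 88.26.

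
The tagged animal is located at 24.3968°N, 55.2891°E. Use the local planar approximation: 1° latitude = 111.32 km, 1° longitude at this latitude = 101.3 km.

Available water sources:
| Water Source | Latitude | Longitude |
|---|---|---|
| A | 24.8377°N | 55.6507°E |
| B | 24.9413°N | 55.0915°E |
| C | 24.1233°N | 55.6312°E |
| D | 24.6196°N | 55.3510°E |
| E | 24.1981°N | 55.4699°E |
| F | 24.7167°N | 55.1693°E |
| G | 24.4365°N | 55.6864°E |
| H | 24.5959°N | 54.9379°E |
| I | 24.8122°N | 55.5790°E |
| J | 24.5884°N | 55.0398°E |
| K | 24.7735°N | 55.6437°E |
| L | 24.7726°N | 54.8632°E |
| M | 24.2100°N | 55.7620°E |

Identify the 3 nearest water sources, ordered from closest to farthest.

Distances from 24.3968°N, 55.2891°E:
A: √((0.4409·111.32)² + (0.3616·101.3)²) = √(2408.943383 + 1341.762761) = 61.2430 km
B: √((0.5445·111.32)² + (-0.1976·101.3)²) = √(3674.025477 + 400.675485) = 63.8334 km
C: √((-0.2735·111.32)² + (0.3421·101.3)²) = √(926.960134 + 1200.950311) = 46.1293 km
D: √((0.2228·111.32)² + (0.0619·101.3)²) = √(615.143966 + 39.318794) = 25.5825 km
E: √((-0.1987·111.32)² + (0.1808·101.3)²) = √(489.262725 + 335.440690) = 28.7176 km
F: √((0.3199·111.32)² + (-0.1198·101.3)²) = √(1268.162409 + 147.276185) = 37.6223 km
G: √((0.0397·111.32)² + (0.3973·101.3)²) = √(19.531132 + 1619.779957) = 40.4884 km
H: √((0.1991·111.32)² + (-0.3512·101.3)²) = √(491.234562 + 1265.691621) = 41.9157 km
I: √((0.4154·111.32)² + (0.2899·101.3)²) = √(2138.352899 + 862.413054) = 54.7792 km
J: √((0.1916·111.32)² + (-0.2493·101.3)²) = √(454.922487 + 637.769062) = 33.0559 km
K: √((0.3767·111.32)² + (0.3546·101.3)²) = √(1758.480820 + 1290.316804) = 55.2159 km
L: √((0.3758·111.32)² + (-0.4259·101.3)²) = √(1750.088241 + 1861.376261) = 60.0955 km
M: √((-0.1868·111.32)² + (0.4729·101.3)²) = √(432.414391 + 2294.866989) = 52.2234 km
Sorted: D (25.5825 km) < E (28.7176 km) < J (33.0559 km) < F (37.6223 km) < G (40.4884 km) < …

D, E, J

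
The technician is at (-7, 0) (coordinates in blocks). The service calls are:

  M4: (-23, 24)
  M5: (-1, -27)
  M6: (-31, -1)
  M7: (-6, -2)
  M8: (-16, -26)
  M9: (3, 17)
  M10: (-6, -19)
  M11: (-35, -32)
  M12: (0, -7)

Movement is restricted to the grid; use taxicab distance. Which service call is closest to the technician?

Distances from (-7, 0):
M4: 40 blocks
M5: 33 blocks
M6: 25 blocks
M7: 3 blocks
M8: 35 blocks
M9: 27 blocks
M10: 20 blocks
M11: 60 blocks
M12: 14 blocks
Minimum: M7 at 3 blocks.

M7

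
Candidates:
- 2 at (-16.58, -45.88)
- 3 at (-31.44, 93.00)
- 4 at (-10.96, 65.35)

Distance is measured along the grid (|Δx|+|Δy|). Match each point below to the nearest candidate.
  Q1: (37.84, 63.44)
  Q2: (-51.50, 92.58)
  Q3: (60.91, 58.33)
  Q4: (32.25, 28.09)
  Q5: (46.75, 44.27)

Q1→4; Q2→3; Q3→4; Q4→4; Q5→4

Q1 at (37.84, 63.44):
  2: |-54.42| + |-109.32| = 54.42 + 109.32 = 163.74
  3: |-69.28| + |29.56| = 69.28 + 29.56 = 98.84
  4: |-48.80| + |1.91| = 48.80 + 1.91 = 50.71
  → nearest: 4 (50.71)
Q2 at (-51.50, 92.58):
  2: |34.92| + |-138.46| = 34.92 + 138.46 = 173.38
  3: |20.06| + |0.42| = 20.06 + 0.42 = 20.48
  4: |40.54| + |-27.23| = 40.54 + 27.23 = 67.77
  → nearest: 3 (20.48)
Q3 at (60.91, 58.33):
  2: |-77.49| + |-104.21| = 77.49 + 104.21 = 181.70
  3: |-92.35| + |34.67| = 92.35 + 34.67 = 127.02
  4: |-71.87| + |7.02| = 71.87 + 7.02 = 78.89
  → nearest: 4 (78.89)
Q4 at (32.25, 28.09):
  2: |-48.83| + |-73.97| = 48.83 + 73.97 = 122.80
  3: |-63.69| + |64.91| = 63.69 + 64.91 = 128.60
  4: |-43.21| + |37.26| = 43.21 + 37.26 = 80.47
  → nearest: 4 (80.47)
Q5 at (46.75, 44.27):
  2: |-63.33| + |-90.15| = 63.33 + 90.15 = 153.48
  3: |-78.19| + |48.73| = 78.19 + 48.73 = 126.92
  4: |-57.71| + |21.08| = 57.71 + 21.08 = 78.79
  → nearest: 4 (78.79)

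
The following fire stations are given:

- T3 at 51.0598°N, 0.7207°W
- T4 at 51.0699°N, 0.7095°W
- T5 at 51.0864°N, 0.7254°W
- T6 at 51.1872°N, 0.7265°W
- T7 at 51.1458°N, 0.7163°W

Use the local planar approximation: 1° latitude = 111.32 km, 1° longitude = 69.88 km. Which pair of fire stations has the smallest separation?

Pairwise distances:
T3–T4: 1.3699 km
T3–T5: 2.9793 km
T3–T6: 14.1880 km
T3–T7: 9.5785 km
T4–T5: 2.1467 km
T4–T6: 13.1118 km
T4–T7: 8.4625 km
T5–T6: 11.2213 km
T5–T7: 6.6429 km
T6–T7: 4.6634 km
Closest pair: T3–T4 at 1.3699 km.

T3 and T4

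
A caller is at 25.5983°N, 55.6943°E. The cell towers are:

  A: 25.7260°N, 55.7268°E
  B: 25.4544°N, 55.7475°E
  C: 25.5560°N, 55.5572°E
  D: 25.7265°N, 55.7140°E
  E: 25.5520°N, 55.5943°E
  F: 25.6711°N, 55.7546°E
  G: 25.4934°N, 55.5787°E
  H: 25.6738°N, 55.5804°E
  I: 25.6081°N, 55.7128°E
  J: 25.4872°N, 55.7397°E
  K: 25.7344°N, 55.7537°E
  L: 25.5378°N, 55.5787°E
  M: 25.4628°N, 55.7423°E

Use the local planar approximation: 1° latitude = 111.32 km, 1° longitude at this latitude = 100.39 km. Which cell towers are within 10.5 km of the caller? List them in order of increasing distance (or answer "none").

I, F

Distances from 25.5983°N, 55.6943°E:
A: 14.5852 km
B: 16.8858 km
C: 14.5467 km
D: 14.4076 km
E: 11.2848 km
F: 10.1154 km
G: 16.4633 km
H: 14.1910 km
I: 2.1539 km
J: 13.1807 km
K: 16.2819 km
L: 13.4178 km
M: 15.8349 km
Threshold 10.5 km: I (2.1539 km), F (10.1154 km) are within range.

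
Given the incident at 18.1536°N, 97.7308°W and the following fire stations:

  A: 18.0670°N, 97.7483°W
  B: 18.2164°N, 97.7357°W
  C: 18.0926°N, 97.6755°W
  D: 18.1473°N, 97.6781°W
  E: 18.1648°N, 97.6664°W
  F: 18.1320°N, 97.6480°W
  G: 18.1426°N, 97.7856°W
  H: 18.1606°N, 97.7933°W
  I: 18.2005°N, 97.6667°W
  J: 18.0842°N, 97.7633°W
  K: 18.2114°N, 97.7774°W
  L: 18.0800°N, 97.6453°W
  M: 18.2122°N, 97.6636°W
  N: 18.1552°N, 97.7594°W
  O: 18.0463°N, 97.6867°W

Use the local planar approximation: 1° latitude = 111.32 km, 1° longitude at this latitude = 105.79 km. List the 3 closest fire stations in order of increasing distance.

Distances from 18.1536°N, 97.7308°W:
A: √((-0.0866·111.32)² + (-0.0175·105.79)²) = √(92.935615 + 3.427404) = 9.8165 km
B: √((0.0628·111.32)² + (-0.0049·105.79)²) = √(48.872627 + 0.268708) = 7.0101 km
C: √((-0.0610·111.32)² + (0.0553·105.79)²) = √(46.111162 + 34.224688) = 8.9630 km
D: √((-0.0063·111.32)² + (0.0527·105.79)²) = √(0.491844 + 31.082108) = 5.6191 km
E: √((0.0112·111.32)² + (0.0644·105.79)²) = √(1.554470 + 46.415279) = 6.9260 km
F: √((-0.0216·111.32)² + (0.0828·105.79)²) = √(5.781678 + 76.727299) = 9.0834 km
G: √((-0.0110·111.32)² + (-0.0548·105.79)²) = √(1.499449 + 33.608595) = 5.9252 km
H: √((0.0070·111.32)² + (-0.0625·105.79)²) = √(0.607215 + 43.716891) = 6.6576 km
I: √((0.0469·111.32)² + (0.0641·105.79)²) = √(27.257880 + 45.983846) = 8.5581 km
J: √((-0.0694·111.32)² + (-0.0325·105.79)²) = √(59.685019 + 11.821047) = 8.4561 km
K: √((0.0578·111.32)² + (-0.0466·105.79)²) = √(41.400165 + 24.303066) = 8.1058 km
L: √((-0.0736·111.32)² + (0.0855·105.79)²) = √(67.127740 + 81.812839) = 12.2041 km
M: √((0.0586·111.32)² + (0.0672·105.79)²) = √(42.554121 + 50.539132) = 9.6485 km
N: √((0.0016·111.32)² + (-0.0286·105.79)²) = √(0.031724 + 9.154219) = 3.0308 km
O: √((-0.1073·111.32)² + (0.0441·105.79)²) = √(142.674329 + 21.765388) = 12.8234 km
Sorted: N (3.0308 km) < D (5.6191 km) < G (5.9252 km) < H (6.6576 km) < E (6.9260 km) < …

N, D, G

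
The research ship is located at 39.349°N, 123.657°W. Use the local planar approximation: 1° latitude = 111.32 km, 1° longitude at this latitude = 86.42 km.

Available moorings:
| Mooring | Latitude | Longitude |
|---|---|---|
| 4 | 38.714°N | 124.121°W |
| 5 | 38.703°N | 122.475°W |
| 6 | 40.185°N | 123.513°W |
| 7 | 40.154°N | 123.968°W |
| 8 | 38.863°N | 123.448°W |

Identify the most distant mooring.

Distances from 39.349°N, 123.657°W:
4: √((-0.635·111.32)² + (-0.464·86.42)²) = √(4996.82162 + 1607.92018) = 81.270 km
5: √((-0.646·111.32)² + (1.182·86.42)²) = √(5171.43930 + 10434.30379) = 124.923 km
6: √((0.836·111.32)² + (0.144·86.42)²) = √(8660.81875 + 154.86508) = 93.892 km
7: √((0.805·111.32)² + (-0.311·86.42)²) = √(8030.41808 + 722.35270) = 93.556 km
8: √((-0.486·111.32)² + (0.209·86.42)²) = √(2926.97447 + 326.22790) = 57.037 km
Maximum: 5 at 124.923 km.

5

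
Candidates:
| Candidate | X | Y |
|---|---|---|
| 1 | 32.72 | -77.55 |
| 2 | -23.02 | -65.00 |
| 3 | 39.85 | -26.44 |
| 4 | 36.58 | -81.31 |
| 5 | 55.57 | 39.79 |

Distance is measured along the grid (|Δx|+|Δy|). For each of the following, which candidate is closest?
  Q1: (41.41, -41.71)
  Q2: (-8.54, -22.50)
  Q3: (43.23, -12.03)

Q1 at (41.41, -41.71):
  1: 44.53
  2: 87.72
  3: 16.83
  4: 44.43
  5: 95.66
  → nearest: 3 (16.83)
Q2 at (-8.54, -22.50):
  1: 96.31
  2: 56.98
  3: 52.33
  4: 103.93
  5: 126.40
  → nearest: 3 (52.33)
Q3 at (43.23, -12.03):
  1: 76.03
  2: 119.22
  3: 17.79
  4: 75.93
  5: 64.16
  → nearest: 3 (17.79)

Q1→3; Q2→3; Q3→3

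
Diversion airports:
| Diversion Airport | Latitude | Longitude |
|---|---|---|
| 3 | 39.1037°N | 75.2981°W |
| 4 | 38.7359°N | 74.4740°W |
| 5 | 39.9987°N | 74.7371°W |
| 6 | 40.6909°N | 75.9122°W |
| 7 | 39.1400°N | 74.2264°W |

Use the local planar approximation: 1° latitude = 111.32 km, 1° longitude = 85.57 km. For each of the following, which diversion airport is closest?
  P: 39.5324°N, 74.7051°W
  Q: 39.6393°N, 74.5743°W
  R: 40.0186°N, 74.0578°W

P at 39.5324°N, 74.7051°W:
  3: √((-0.4287·111.32)² + (-0.5930·85.57)²) = √(2277.473657 + 2574.853064) = 69.6586 km
  4: √((-0.7965·111.32)² + (0.2311·85.57)²) = √(7861.726942 + 391.059603) = 90.8448 km
  5: √((0.4663·111.32)² + (-0.0320·85.57)²) = √(2694.494033 + 7.497958) = 51.9807 km
  6: √((1.1585·111.32)² + (-1.2071·85.57)²) = √(16631.770040 + 10669.143682) = 165.2299 km
  7: √((-0.3924·111.32)² + (0.4787·85.57)²) = √(1908.114328 + 1677.914855) = 59.8835 km
  → nearest: 5 (51.9807 km)
Q at 39.6393°N, 74.5743°W:
  3: √((-0.5356·111.32)² + (-0.7238·85.57)²) = √(3554.901175 + 3836.014336) = 85.9704 km
  4: √((-0.9034·111.32)² + (0.1003·85.57)²) = √(10113.618509 + 73.662241) = 100.9321 km
  5: √((0.3594·111.32)² + (-0.1628·85.57)²) = √(1600.672711 + 194.067077) = 42.3644 km
  6: √((1.0516·111.32)² + (-1.3379·85.57)²) = √(13704.006318 + 13106.609840) = 163.7395 km
  7: √((-0.4993·111.32)² + (0.3479·85.57)²) = √(3089.367172 + 886.241171) = 63.0524 km
  → nearest: 5 (42.3644 km)
R at 40.0186°N, 74.0578°W:
  3: √((-0.9149·111.32)² + (-1.2403·85.57)²) = √(10372.743783 + 11264.101401) = 147.0947 km
  4: √((-1.2827·111.32)² + (-0.4162·85.57)²) = √(20389.030935 + 1268.373663) = 147.1645 km
  5: √((-0.0199·111.32)² + (-0.6793·85.57)²) = √(4.907412 + 3378.829624) = 58.1699 km
  6: √((0.6723·111.32)² + (-1.8544·85.57)²) = √(5601.090861 + 25179.662300) = 175.4444 km
  7: √((-0.8786·111.32)² + (-0.1686·85.57)²) = √(9565.965124 + 208.141272) = 98.8641 km
  → nearest: 5 (58.1699 km)

P→5; Q→5; R→5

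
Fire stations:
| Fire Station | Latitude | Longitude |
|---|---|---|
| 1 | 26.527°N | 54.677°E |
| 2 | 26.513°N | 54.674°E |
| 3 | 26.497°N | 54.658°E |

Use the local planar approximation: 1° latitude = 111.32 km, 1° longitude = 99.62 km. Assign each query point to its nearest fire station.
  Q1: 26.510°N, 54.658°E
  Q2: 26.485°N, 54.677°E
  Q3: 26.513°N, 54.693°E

Q1→3; Q2→3; Q3→2

Q1 at 26.510°N, 54.658°E:
  1: √((0.017·111.32)² + (0.019·99.62)²) = √(3.58133 + 3.58262) = 2.677 km
  2: √((0.003·111.32)² + (0.016·99.62)²) = √(0.11153 + 2.54058) = 1.629 km
  3: √((-0.013·111.32)² + (0.000·99.62)²) = √(2.09427 + 0.00000) = 1.447 km
  → nearest: 3 (1.447 km)
Q2 at 26.485°N, 54.677°E:
  1: √((0.042·111.32)² + (0.000·99.62)²) = √(21.85974 + 0.00000) = 4.675 km
  2: √((0.028·111.32)² + (-0.003·99.62)²) = √(9.71544 + 0.08932) = 3.131 km
  3: √((0.012·111.32)² + (-0.019·99.62)²) = √(1.78447 + 3.58262) = 2.317 km
  → nearest: 3 (2.317 km)
Q3 at 26.513°N, 54.693°E:
  1: √((0.014·111.32)² + (-0.016·99.62)²) = √(2.42886 + 2.54058) = 2.229 km
  2: √((0.000·111.32)² + (-0.019·99.62)²) = √(0.00000 + 3.58262) = 1.893 km
  3: √((-0.016·111.32)² + (-0.035·99.62)²) = √(3.17239 + 12.15708) = 3.915 km
  → nearest: 2 (1.893 km)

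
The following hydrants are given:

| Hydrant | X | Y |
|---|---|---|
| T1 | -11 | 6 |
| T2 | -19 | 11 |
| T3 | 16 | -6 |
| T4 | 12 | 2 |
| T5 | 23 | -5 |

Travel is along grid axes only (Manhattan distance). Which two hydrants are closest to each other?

T3 and T5

Pairwise distances:
T3–T5: 8
T3–T4: 12
T1–T2: 13
T4–T5: 18
T1–T4: 27
T1–T3: 39
T2–T4: 40
T1–T5: 45
T2–T3: 52
T2–T5: 58
Closest pair: T3–T5 at 8.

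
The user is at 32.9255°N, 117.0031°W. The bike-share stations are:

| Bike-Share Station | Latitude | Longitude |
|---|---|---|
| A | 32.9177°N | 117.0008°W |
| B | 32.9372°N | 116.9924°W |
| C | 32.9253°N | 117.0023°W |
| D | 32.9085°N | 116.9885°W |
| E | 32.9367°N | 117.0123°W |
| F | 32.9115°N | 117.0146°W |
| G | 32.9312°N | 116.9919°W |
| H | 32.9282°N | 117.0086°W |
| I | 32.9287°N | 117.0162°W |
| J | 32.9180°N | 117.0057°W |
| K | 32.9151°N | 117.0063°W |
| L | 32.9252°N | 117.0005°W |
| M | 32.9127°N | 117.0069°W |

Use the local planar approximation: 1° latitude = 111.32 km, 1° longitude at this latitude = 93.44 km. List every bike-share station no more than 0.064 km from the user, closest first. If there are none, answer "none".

none

Distances from 32.9255°N, 117.0031°W:
A: √((-0.0078·111.32)² + (0.0023·93.44)²) = √(0.753938 + 0.046187) = 0.8945 km
B: √((0.0117·111.32)² + (0.0107·93.44)²) = √(1.696360 + 0.999616) = 1.6419 km
C: √((-0.0002·111.32)² + (0.0008·93.44)²) = √(0.000496 + 0.005588) = 0.0780 km
D: √((-0.0170·111.32)² + (0.0146·93.44)²) = √(3.581329 + 1.861107) = 2.3329 km
E: √((0.0112·111.32)² + (-0.0092·93.44)²) = √(1.554470 + 0.738995) = 1.5144 km
F: √((-0.0140·111.32)² + (-0.0115·93.44)²) = √(2.428860 + 1.154679) = 1.8930 km
G: √((0.0057·111.32)² + (0.0112·93.44)²) = √(0.402621 + 1.095221) = 1.2239 km
H: √((0.0027·111.32)² + (-0.0055·93.44)²) = √(0.090339 + 0.264114) = 0.5954 km
I: √((0.0032·111.32)² + (-0.0131·93.44)²) = √(0.126896 + 1.498333) = 1.2748 km
J: √((-0.0075·111.32)² + (-0.0026·93.44)²) = √(0.697058 + 0.059022) = 0.8695 km
K: √((-0.0104·111.32)² + (-0.0032·93.44)²) = √(1.340334 + 0.089406) = 1.1957 km
L: √((-0.0003·111.32)² + (0.0026·93.44)²) = √(0.001115 + 0.059022) = 0.2452 km
M: √((-0.0128·111.32)² + (-0.0038·93.44)²) = √(2.030329 + 0.126076) = 1.4685 km
Threshold 0.064 km: none within range.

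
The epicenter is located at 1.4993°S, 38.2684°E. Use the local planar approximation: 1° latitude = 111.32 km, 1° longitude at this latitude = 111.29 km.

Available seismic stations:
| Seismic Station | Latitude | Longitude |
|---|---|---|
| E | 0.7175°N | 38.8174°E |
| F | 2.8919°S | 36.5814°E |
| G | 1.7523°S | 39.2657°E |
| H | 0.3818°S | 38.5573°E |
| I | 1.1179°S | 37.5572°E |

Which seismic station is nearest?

Distances from 1.4993°S, 38.2684°E:
E: √((2.2168·111.32)² + (0.5490·111.29)²) = √(60897.493940 + 3732.991265) = 254.2253 km
F: √((-1.3926·111.32)² + (-1.6870·111.29)²) = √(24032.512507 + 35248.646879) = 243.4772 km
G: √((-0.2530·111.32)² + (0.9973·111.29)²) = √(793.208643 + 12318.672884) = 114.5071 km
H: √((1.1175·111.32)² + (0.2889·111.29)²) = √(15475.384880 + 1033.730591) = 128.4878 km
I: √((0.3814·111.32)² + (-0.7112·111.29)²) = √(1802.634891 + 6264.635119) = 89.8180 km
Minimum: I at 89.8180 km.

I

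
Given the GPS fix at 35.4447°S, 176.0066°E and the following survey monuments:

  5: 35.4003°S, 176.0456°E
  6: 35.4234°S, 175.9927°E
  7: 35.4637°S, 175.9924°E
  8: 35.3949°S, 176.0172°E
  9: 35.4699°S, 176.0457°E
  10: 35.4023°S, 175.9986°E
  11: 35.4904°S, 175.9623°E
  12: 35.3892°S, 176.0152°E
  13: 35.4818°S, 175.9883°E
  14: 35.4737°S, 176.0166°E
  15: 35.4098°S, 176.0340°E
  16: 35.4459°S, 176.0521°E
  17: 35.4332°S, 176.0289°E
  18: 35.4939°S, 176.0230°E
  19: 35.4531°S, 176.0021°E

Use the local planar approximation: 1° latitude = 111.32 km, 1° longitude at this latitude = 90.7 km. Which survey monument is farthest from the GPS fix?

Distances from 35.4447°S, 176.0066°E:
5: √((0.0444·111.32)² + (0.0390·90.7)²) = √(24.429374 + 12.512491) = 6.0780 km
6: √((0.0213·111.32)² + (-0.0139·90.7)²) = √(5.622191 + 1.589440) = 2.6854 km
7: √((-0.0190·111.32)² + (-0.0142·90.7)²) = √(4.473563 + 1.658789) = 2.4764 km
8: √((0.0498·111.32)² + (0.0106·90.7)²) = √(30.733009 + 0.924328) = 5.6265 km
9: √((-0.0252·111.32)² + (0.0391·90.7)²) = √(7.869506 + 12.576740) = 4.5218 km
10: √((0.0424·111.32)² + (-0.0080·90.7)²) = √(22.278098 + 0.526495) = 4.7754 km
11: √((-0.0457·111.32)² + (-0.0443·90.7)²) = √(25.880865 + 16.144404) = 6.4827 km
12: √((0.0555·111.32)² + (0.0086·90.7)²) = √(38.170897 + 0.608431) = 6.2273 km
13: √((-0.0371·111.32)² + (-0.0183·90.7)²) = √(17.056669 + 2.754969) = 4.4510 km
14: √((-0.0290·111.32)² + (0.0100·90.7)²) = √(10.421792 + 0.822649) = 3.3533 km
15: √((0.0349·111.32)² + (0.0274·90.7)²) = √(15.093753 + 6.176120) = 4.6119 km
16: √((-0.0012·111.32)² + (0.0455·90.7)²) = √(0.017845 + 17.030891) = 4.1290 km
17: √((0.0115·111.32)² + (0.0223·90.7)²) = √(1.638861 + 4.090951) = 2.3937 km
18: √((-0.0492·111.32)² + (0.0164·90.7)²) = √(29.996916 + 2.212597) = 5.6753 km
19: √((-0.0084·111.32)² + (-0.0045·90.7)²) = √(0.874390 + 0.166586) = 1.0203 km
Maximum: 11 at 6.4827 km.

11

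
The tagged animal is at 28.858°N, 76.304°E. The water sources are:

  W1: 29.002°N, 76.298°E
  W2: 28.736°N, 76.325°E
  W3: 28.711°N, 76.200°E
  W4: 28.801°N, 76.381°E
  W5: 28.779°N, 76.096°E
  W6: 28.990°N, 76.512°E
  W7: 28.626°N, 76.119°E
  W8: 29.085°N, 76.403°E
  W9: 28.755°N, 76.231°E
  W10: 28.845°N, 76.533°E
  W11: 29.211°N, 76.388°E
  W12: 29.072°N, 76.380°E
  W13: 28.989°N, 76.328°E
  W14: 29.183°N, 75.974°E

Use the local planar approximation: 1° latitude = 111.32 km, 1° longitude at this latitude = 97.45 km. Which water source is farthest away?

Distances from 28.858°N, 76.304°E:
W1: √((0.144·111.32)² + (-0.006·97.45)²) = √(256.96346 + 0.34187) = 16.041 km
W2: √((-0.122·111.32)² + (0.021·97.45)²) = √(184.44465 + 4.18796) = 13.734 km
W3: √((-0.147·111.32)² + (-0.104·97.45)²) = √(267.78181 + 102.71417) = 19.248 km
W4: √((-0.057·111.32)² + (0.077·97.45)²) = √(40.26207 + 56.30476) = 9.827 km
W5: √((-0.079·111.32)² + (-0.208·97.45)²) = √(77.33936 + 410.85668) = 22.095 km
W6: √((0.132·111.32)² + (0.208·97.45)²) = √(215.92069 + 410.85668) = 25.036 km
W7: √((-0.232·111.32)² + (-0.185·97.45)²) = √(666.99467 + 325.01780) = 31.496 km
W8: √((0.227·111.32)² + (0.099·97.45)²) = √(638.55471 + 93.07522) = 27.049 km
W9: √((-0.103·111.32)² + (-0.073·97.45)²) = √(131.46824 + 50.60686) = 13.494 km
W10: √((-0.013·111.32)² + (0.229·97.45)²) = √(2.09427 + 498.00609) = 22.363 km
W11: √((0.353·111.32)² + (0.084·97.45)²) = √(1544.17247 + 67.00732) = 40.140 km
W12: √((0.214·111.32)² + (0.076·97.45)²) = √(567.51055 + 54.85180) = 24.947 km
W13: √((0.131·111.32)² + (0.024·97.45)²) = √(212.66156 + 5.46999) = 14.769 km
W14: √((0.325·111.32)² + (-0.330·97.45)²) = √(1308.92004 + 1034.16912) = 48.405 km
Maximum: W14 at 48.405 km.

W14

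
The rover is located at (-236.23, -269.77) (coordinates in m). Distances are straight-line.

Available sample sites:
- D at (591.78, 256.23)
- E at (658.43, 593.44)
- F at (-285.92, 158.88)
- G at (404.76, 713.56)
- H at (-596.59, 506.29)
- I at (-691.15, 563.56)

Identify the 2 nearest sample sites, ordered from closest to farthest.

F, H

Distances from (-236.23, -269.77):
D: √((828.01)² + (526.00)²) = √(685600.5601 + 276676.0000) = 980.96 m
E: √((894.66)² + (863.21)²) = √(800416.5156 + 745131.5041) = 1243.20 m
F: √((-49.69)² + (428.65)²) = √(2469.0961 + 183740.8225) = 431.52 m
G: √((640.99)² + (983.33)²) = √(410868.1801 + 966937.8889) = 1173.80 m
H: √((-360.36)² + (776.06)²) = √(129859.3296 + 602269.1236) = 855.65 m
I: √((-454.92)² + (833.33)²) = √(206952.2064 + 694438.8889) = 949.42 m
Sorted: F (431.52 m) < H (855.65 m) < I (949.42 m) < D (980.96 m) < …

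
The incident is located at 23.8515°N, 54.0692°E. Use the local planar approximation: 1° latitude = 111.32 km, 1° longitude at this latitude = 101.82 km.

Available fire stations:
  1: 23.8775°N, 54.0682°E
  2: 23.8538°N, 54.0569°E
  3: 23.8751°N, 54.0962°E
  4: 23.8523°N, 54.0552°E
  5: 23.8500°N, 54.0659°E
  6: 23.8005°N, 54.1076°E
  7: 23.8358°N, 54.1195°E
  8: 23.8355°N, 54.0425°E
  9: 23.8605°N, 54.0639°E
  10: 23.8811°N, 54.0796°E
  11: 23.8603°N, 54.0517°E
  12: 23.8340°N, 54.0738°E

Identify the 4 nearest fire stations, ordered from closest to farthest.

5, 9, 2, 4

Distances from 23.8515°N, 54.0692°E:
1: 2.8961 km
2: 1.2783 km
3: 3.8026 km
4: 1.4283 km
5: 0.3752 km
6: 6.8934 km
7: 5.4115 km
8: 3.2501 km
9: 1.1380 km
10: 3.4610 km
11: 2.0334 km
12: 2.0036 km
Sorted: 5 (0.3752 km) < 9 (1.1380 km) < 2 (1.2783 km) < 4 (1.4283 km) < 12 (2.0036 km) < 11 (2.0334 km) < …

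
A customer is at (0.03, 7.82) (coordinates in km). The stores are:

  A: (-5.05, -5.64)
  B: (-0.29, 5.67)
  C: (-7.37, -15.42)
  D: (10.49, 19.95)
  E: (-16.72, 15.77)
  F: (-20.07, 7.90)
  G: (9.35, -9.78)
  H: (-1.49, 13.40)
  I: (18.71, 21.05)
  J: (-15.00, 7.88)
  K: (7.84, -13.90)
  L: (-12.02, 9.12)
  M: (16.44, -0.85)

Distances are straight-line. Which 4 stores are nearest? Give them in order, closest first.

Distances from (0.03, 7.82):
A: 14.39 km
B: 2.17 km
C: 24.39 km
D: 16.02 km
E: 18.54 km
F: 20.10 km
G: 19.92 km
H: 5.78 km
I: 22.89 km
J: 15.03 km
K: 23.08 km
L: 12.12 km
M: 18.56 km
Sorted: B (2.17 km) < H (5.78 km) < L (12.12 km) < A (14.39 km) < J (15.03 km) < D (16.02 km) < …

B, H, L, A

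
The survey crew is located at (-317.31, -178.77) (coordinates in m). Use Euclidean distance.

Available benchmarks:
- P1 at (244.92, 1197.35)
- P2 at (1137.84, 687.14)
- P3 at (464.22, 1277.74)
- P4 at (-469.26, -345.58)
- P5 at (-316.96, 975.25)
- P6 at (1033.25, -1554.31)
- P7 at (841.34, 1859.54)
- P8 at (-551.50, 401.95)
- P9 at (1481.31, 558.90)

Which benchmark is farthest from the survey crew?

P7

Distances from (-317.31, -178.77):
P1: √((562.23)² + (1376.12)²) = √(316102.5729 + 1893706.2544) = 1486.54 m
P2: √((1455.15)² + (865.91)²) = √(2117461.5225 + 749800.1281) = 1693.30 m
P3: √((781.53)² + (1456.51)²) = √(610789.1409 + 2121421.3801) = 1652.94 m
P4: √((-151.95)² + (-166.81)²) = √(23088.8025 + 27825.5761) = 225.64 m
P5: √((0.35)² + (1154.02)²) = √(0.1225 + 1331762.1604) = 1154.02 m
P6: √((1350.56)² + (-1375.54)²) = √(1824012.3136 + 1892110.2916) = 1927.72 m
P7: √((1158.65)² + (2038.31)²) = √(1342469.8225 + 4154707.6561) = 2344.61 m
P8: √((-234.19)² + (580.72)²) = √(54844.9561 + 337235.7184) = 626.16 m
P9: √((1798.62)² + (737.67)²) = √(3235033.9044 + 544157.0289) = 1944.01 m
Maximum: P7 at 2344.61 m.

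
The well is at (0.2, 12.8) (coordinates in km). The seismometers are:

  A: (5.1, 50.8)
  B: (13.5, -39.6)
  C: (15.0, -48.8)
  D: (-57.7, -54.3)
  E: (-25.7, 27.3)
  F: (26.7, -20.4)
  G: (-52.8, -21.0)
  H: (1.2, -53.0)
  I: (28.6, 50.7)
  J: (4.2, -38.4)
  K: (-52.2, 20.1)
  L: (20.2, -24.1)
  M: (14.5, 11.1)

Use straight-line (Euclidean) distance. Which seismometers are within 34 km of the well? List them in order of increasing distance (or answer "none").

Distances from (0.2, 12.8):
A: 38.3 km
B: 54.1 km
C: 63.4 km
D: 88.6 km
E: 29.7 km
F: 42.5 km
G: 62.9 km
H: 65.8 km
I: 47.4 km
J: 51.4 km
K: 52.9 km
L: 42.0 km
M: 14.4 km
Threshold 34 km: M (14.4 km), E (29.7 km) are within range.

M, E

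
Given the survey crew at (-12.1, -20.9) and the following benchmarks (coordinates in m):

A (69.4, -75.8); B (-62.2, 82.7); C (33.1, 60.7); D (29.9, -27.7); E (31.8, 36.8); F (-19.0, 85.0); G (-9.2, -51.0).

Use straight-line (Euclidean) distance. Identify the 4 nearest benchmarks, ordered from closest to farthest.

G, D, E, C

Distances from (-12.1, -20.9):
A: √((81.5)² + (-54.9)²) = √(6642.250 + 3014.010) = 98.3 m
B: √((-50.1)² + (103.6)²) = √(2510.010 + 10732.960) = 115.1 m
C: √((45.2)² + (81.6)²) = √(2043.040 + 6658.560) = 93.3 m
D: √((42.0)² + (-6.8)²) = √(1764.000 + 46.240) = 42.5 m
E: √((43.9)² + (57.7)²) = √(1927.210 + 3329.290) = 72.5 m
F: √((-6.9)² + (105.9)²) = √(47.610 + 11214.810) = 106.1 m
G: √((2.9)² + (-30.1)²) = √(8.410 + 906.010) = 30.2 m
Sorted: G (30.2 m) < D (42.5 m) < E (72.5 m) < C (93.3 m) < A (98.3 m) < F (106.1 m) < …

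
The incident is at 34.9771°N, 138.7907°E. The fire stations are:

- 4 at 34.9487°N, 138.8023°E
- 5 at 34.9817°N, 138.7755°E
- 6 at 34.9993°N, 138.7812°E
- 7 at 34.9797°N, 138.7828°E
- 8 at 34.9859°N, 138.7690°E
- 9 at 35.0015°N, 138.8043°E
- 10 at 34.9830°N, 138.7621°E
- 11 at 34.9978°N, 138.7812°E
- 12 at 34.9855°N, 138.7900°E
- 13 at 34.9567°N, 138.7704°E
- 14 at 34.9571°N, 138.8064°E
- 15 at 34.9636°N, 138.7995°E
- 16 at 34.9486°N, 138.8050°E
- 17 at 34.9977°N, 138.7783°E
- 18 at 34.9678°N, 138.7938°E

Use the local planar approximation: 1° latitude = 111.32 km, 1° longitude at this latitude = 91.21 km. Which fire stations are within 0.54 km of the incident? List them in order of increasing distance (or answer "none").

none

Distances from 34.9771°N, 138.7907°E:
4: √((-0.0284·111.32)² + (0.0116·91.21)²) = √(9.995006 + 1.119440) = 3.3338 km
5: √((0.0046·111.32)² + (-0.0152·91.21)²) = √(0.262218 + 1.922083) = 1.4779 km
6: √((0.0222·111.32)² + (-0.0095·91.21)²) = √(6.107343 + 0.750814) = 2.6188 km
7: √((0.0026·111.32)² + (-0.0079·91.21)²) = √(0.083771 + 0.519205) = 0.7765 km
8: √((0.0088·111.32)² + (-0.0217·91.21)²) = √(0.959648 + 3.917458) = 2.2084 km
9: √((0.0244·111.32)² + (0.0136·91.21)²) = √(7.377786 + 1.538731) = 2.9861 km
10: √((0.0059·111.32)² + (-0.0286·91.21)²) = √(0.431370 + 6.804825) = 2.6900 km
11: √((0.0207·111.32)² + (-0.0095·91.21)²) = √(5.309909 + 0.750814) = 2.4619 km
12: √((0.0084·111.32)² + (-0.0007·91.21)²) = √(0.874390 + 0.004076) = 0.9373 km
13: √((-0.0204·111.32)² + (-0.0203·91.21)²) = √(5.157114 + 3.428286) = 2.9301 km
14: √((-0.0200·111.32)² + (0.0157·91.21)²) = √(4.956857 + 2.050615) = 2.6472 km
15: √((-0.0135·111.32)² + (0.0088·91.21)²) = √(2.258468 + 0.644244) = 1.7037 km
16: √((-0.0285·111.32)² + (0.0143·91.21)²) = √(10.065518 + 1.701206) = 3.4303 km
17: √((0.0206·111.32)² + (-0.0124·91.21)²) = √(5.258730 + 1.279170) = 2.5569 km
18: √((-0.0093·111.32)² + (0.0031·91.21)²) = √(1.071796 + 0.079948) = 1.0732 km
Threshold 0.54 km: none within range.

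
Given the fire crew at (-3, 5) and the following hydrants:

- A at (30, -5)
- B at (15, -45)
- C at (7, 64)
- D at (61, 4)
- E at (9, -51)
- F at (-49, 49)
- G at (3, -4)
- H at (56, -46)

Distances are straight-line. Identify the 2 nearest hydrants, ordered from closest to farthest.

G, A

Distances from (-3, 5):
A: √((33)² + (-10)²) = √(1089.000 + 100.000) = 34.5
B: √((18)² + (-50)²) = √(324.000 + 2500.000) = 53.1
C: √((10)² + (59)²) = √(100.000 + 3481.000) = 59.8
D: √((64)² + (-1)²) = √(4096.000 + 1.000) = 64.0
E: √((12)² + (-56)²) = √(144.000 + 3136.000) = 57.3
F: √((-46)² + (44)²) = √(2116.000 + 1936.000) = 63.7
G: √((6)² + (-9)²) = √(36.000 + 81.000) = 10.8
H: √((59)² + (-51)²) = √(3481.000 + 2601.000) = 78.0
Sorted: G (10.8) < A (34.5) < B (53.1) < E (57.3) < …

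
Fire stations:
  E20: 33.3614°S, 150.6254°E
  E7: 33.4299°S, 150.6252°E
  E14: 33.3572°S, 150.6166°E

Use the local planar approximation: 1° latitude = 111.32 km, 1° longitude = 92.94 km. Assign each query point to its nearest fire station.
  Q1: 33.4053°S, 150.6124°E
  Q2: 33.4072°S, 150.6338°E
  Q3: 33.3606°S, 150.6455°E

Q1→E7; Q2→E7; Q3→E20

Q1 at 33.4053°S, 150.6124°E:
  E20: √((0.0439·111.32)² + (0.0130·92.94)²) = √(23.882261 + 1.459796) = 5.0341 km
  E7: √((-0.0246·111.32)² + (0.0128·92.94)²) = √(7.499229 + 1.415224) = 2.9857 km
  E14: √((0.0481·111.32)² + (0.0042·92.94)²) = √(28.670585 + 0.152372) = 5.3687 km
  → nearest: E7 (2.9857 km)
Q2 at 33.4072°S, 150.6338°E:
  E20: √((0.0458·111.32)² + (-0.0084·92.94)²) = √(25.994254 + 0.609486) = 5.1579 km
  E7: √((-0.0227·111.32)² + (-0.0086·92.94)²) = √(6.385547 + 0.638855) = 2.6504 km
  E14: √((0.0500·111.32)² + (-0.0172·92.94)²) = √(30.980356 + 2.555420) = 5.7910 km
  → nearest: E7 (2.6504 km)
Q3 at 33.3606°S, 150.6455°E:
  E20: √((-0.0008·111.32)² + (-0.0201·92.94)²) = √(0.007931 + 3.489775) = 1.8702 km
  E7: √((-0.0693·111.32)² + (-0.0203·92.94)²) = √(59.513140 + 3.559569) = 7.9418 km
  E14: √((0.0034·111.32)² + (-0.0289·92.94)²) = √(0.143253 + 7.214413) = 2.7125 km
  → nearest: E20 (1.8702 km)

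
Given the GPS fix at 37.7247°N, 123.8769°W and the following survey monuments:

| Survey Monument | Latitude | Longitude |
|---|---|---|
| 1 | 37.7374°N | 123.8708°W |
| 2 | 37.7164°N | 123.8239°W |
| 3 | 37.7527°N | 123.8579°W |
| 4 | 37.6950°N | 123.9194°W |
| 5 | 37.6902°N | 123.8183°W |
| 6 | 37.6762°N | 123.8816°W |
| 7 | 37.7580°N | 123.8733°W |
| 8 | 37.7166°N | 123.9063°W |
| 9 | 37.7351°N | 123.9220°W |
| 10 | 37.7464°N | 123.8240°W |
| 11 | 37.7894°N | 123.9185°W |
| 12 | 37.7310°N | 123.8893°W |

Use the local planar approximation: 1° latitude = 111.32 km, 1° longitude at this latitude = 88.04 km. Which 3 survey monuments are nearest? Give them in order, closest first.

12, 1, 8

Distances from 37.7247°N, 123.8769°W:
1: 1.5123 km
2: 4.7567 km
3: 3.5375 km
4: 4.9931 km
5: 6.4317 km
6: 5.4149 km
7: 3.7205 km
8: 2.7409 km
9: 4.1359 km
10: 5.2465 km
11: 8.0801 km
12: 1.2976 km
Sorted: 12 (1.2976 km) < 1 (1.5123 km) < 8 (2.7409 km) < 3 (3.5375 km) < 7 (3.7205 km) < …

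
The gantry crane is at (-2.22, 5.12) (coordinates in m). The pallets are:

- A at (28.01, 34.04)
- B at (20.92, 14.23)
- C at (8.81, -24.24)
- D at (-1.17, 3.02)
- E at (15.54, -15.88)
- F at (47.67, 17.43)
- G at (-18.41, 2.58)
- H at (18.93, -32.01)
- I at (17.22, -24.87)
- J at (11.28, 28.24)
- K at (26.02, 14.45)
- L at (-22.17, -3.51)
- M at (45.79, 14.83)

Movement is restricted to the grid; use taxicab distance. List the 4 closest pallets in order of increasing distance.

Distances from (-2.22, 5.12):
A: |30.23| + |28.92| = 30.23 + 28.92 = 59.15 m
B: |23.14| + |9.11| = 23.14 + 9.11 = 32.25 m
C: |11.03| + |-29.36| = 11.03 + 29.36 = 40.39 m
D: |1.05| + |-2.10| = 1.05 + 2.10 = 3.15 m
E: |17.76| + |-21.00| = 17.76 + 21.00 = 38.76 m
F: |49.89| + |12.31| = 49.89 + 12.31 = 62.20 m
G: |-16.19| + |-2.54| = 16.19 + 2.54 = 18.73 m
H: |21.15| + |-37.13| = 21.15 + 37.13 = 58.28 m
I: |19.44| + |-29.99| = 19.44 + 29.99 = 49.43 m
J: |13.50| + |23.12| = 13.50 + 23.12 = 36.62 m
K: |28.24| + |9.33| = 28.24 + 9.33 = 37.57 m
L: |-19.95| + |-8.63| = 19.95 + 8.63 = 28.58 m
M: |48.01| + |9.71| = 48.01 + 9.71 = 57.72 m
Sorted: D (3.15 m) < G (18.73 m) < L (28.58 m) < B (32.25 m) < J (36.62 m) < K (37.57 m) < …

D, G, L, B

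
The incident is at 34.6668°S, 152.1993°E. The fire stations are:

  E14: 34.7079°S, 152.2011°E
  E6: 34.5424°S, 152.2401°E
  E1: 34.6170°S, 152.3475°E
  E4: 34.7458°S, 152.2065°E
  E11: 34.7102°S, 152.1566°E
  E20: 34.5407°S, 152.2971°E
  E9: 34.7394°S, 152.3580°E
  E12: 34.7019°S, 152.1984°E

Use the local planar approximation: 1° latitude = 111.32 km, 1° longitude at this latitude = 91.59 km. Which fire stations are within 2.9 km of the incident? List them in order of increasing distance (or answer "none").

Distances from 34.6668°S, 152.1993°E:
E14: √((-0.0411·111.32)² + (0.0018·91.59)²) = √(20.932931 + 0.027179) = 4.5782 km
E6: √((0.1244·111.32)² + (0.0408·91.59)²) = √(191.772865 + 13.964212) = 14.3435 km
E1: √((0.0498·111.32)² + (0.1482·91.59)²) = √(30.733009 + 184.243649) = 14.6621 km
E4: √((-0.0790·111.32)² + (0.0072·91.59)²) = √(77.339361 + 0.434872) = 8.8190 km
E11: √((-0.0434·111.32)² + (-0.0427·91.59)²) = √(23.341344 + 15.295084) = 6.2158 km
E20: √((0.1261·111.32)² + (0.0978·91.59)²) = √(197.050059 + 80.236842) = 16.6519 km
E9: √((-0.0726·111.32)² + (0.1587·91.59)²) = √(65.316008 + 211.275905) = 16.6311 km
E12: √((-0.0351·111.32)² + (-0.0009·91.59)²) = √(15.267243 + 0.006795) = 3.9082 km
Threshold 2.9 km: none within range.

none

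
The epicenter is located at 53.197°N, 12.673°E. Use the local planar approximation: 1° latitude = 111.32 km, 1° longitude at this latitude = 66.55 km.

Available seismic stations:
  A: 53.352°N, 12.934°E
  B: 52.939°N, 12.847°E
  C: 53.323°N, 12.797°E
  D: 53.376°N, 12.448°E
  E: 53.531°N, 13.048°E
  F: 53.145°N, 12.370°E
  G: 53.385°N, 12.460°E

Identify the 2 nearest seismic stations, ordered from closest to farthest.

Distances from 53.197°N, 12.673°E:
A: √((0.155·111.32)² + (0.261·66.55)²) = √(297.72122 + 301.70127) = 24.483 km
B: √((-0.258·111.32)² + (0.174·66.55)²) = √(824.87057 + 134.08945) = 30.967 km
C: √((0.126·111.32)² + (0.124·66.55)²) = √(196.73765 + 68.09880) = 16.274 km
D: √((0.179·111.32)² + (-0.225·66.55)²) = √(397.05663 + 224.21319) = 24.925 km
E: √((0.334·111.32)² + (0.375·66.55)²) = √(1382.41784 + 622.81441) = 44.780 km
F: √((-0.052·111.32)² + (-0.303·66.55)²) = √(33.50835 + 406.61311) = 20.979 km
G: √((0.188·111.32)² + (-0.213·66.55)²) = √(437.98788 + 200.93488) = 25.277 km
Sorted: C (16.274 km) < F (20.979 km) < A (24.483 km) < D (24.925 km) < …

C, F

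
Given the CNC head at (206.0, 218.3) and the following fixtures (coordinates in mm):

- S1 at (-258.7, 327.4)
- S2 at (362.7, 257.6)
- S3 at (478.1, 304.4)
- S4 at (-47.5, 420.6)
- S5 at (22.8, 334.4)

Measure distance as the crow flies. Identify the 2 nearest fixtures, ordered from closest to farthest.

Distances from (206.0, 218.3):
S1: √((-464.7)² + (109.1)²) = √(215946.090 + 11902.810) = 477.3 mm
S2: √((156.7)² + (39.3)²) = √(24554.890 + 1544.490) = 161.6 mm
S3: √((272.1)² + (86.1)²) = √(74038.410 + 7413.210) = 285.4 mm
S4: √((-253.5)² + (202.3)²) = √(64262.250 + 40925.290) = 324.3 mm
S5: √((-183.2)² + (116.1)²) = √(33562.240 + 13479.210) = 216.9 mm
Sorted: S2 (161.6 mm) < S5 (216.9 mm) < S3 (285.4 mm) < S4 (324.3 mm) < …

S2, S5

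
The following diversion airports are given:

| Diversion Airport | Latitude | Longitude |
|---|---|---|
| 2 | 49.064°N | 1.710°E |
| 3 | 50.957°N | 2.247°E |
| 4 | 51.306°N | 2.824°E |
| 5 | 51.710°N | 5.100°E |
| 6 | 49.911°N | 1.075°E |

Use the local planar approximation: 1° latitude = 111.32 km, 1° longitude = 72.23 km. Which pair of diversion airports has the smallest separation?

Pairwise distances:
2–3: 214.269 km
2–4: 262.230 km
2–5: 383.037 km
2–6: 104.852 km
3–4: 56.977 km
3–5: 222.468 km
3–6: 143.961 km
4–5: 170.436 km
4–6: 200.187 km
5–6: 353.026 km
Closest pair: 3–4 at 56.977 km.

3 and 4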